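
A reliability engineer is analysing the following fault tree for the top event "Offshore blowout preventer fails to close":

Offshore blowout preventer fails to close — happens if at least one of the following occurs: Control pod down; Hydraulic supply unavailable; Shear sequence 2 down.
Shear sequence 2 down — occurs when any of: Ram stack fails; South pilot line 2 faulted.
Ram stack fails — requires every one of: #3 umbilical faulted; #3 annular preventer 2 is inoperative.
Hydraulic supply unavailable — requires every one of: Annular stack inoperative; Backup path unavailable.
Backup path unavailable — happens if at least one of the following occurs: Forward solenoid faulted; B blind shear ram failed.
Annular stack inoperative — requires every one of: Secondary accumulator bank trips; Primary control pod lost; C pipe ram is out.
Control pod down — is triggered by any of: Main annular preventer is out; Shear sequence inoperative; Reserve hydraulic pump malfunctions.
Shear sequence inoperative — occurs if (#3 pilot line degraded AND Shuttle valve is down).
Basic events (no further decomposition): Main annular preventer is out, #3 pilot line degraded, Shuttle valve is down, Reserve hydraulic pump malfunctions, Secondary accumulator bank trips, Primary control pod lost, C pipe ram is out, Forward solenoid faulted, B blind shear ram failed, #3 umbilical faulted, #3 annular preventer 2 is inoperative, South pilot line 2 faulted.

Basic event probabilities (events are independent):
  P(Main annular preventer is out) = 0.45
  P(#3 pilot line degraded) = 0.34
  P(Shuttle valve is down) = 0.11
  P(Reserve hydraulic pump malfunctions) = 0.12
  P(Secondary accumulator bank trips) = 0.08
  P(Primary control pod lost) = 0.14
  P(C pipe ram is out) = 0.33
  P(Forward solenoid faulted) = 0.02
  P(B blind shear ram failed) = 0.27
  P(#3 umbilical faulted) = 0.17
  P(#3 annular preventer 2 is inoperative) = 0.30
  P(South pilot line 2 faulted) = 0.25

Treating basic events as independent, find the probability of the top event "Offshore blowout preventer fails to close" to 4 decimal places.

P(Shear sequence inoperative) [AND] = 0.34 × 0.11 = 0.037400
P(Control pod down) [OR] = 1 − (1−0.45) × (1−0.037400) × (1−0.12) = 0.534102
P(Annular stack inoperative) [AND] = 0.08 × 0.14 × 0.33 = 0.003696
P(Backup path unavailable) [OR] = 1 − (1−0.02) × (1−0.27) = 0.284600
P(Hydraulic supply unavailable) [AND] = 0.003696 × 0.284600 = 0.001052
P(Ram stack fails) [AND] = 0.17 × 0.30 = 0.051000
P(Shear sequence 2 down) [OR] = 1 − (1−0.051000) × (1−0.25) = 0.288250
P(Offshore blowout preventer fails to close) [OR] = 1 − (1−0.534102) × (1−0.001052) × (1−0.288250) = 0.668746
Rounded to 4 decimal places: P(Offshore blowout preventer fails to close) ≈ 0.6687.

0.6687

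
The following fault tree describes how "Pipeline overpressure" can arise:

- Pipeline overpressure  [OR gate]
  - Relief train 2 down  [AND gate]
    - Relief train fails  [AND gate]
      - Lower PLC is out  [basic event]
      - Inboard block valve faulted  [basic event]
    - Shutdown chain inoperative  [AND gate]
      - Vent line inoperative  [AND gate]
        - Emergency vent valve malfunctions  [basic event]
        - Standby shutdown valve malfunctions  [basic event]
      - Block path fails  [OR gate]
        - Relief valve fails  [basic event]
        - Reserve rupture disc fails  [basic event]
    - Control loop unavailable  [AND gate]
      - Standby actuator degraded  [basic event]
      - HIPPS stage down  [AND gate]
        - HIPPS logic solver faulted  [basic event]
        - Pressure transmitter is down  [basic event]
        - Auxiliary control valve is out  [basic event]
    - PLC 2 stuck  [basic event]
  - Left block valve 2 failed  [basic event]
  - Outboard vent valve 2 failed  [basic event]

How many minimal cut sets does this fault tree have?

4

Relief train fails [AND]: one cut set from each child combined → 1 × 1 = 1 cut set(s).
Vent line inoperative [AND]: one cut set from each child combined → 1 × 1 = 1 cut set(s).
Block path fails [OR]: union of children's cut sets → 2 cut set(s).
Shutdown chain inoperative [AND]: one cut set from each child combined → 1 × 2 = 2 cut set(s).
HIPPS stage down [AND]: one cut set from each child combined → 1 × 1 × 1 = 1 cut set(s).
Control loop unavailable [AND]: one cut set from each child combined → 1 × 1 = 1 cut set(s).
Relief train 2 down [AND]: one cut set from each child combined → 1 × 2 × 1 × 1 = 2 cut set(s).
Pipeline overpressure [OR]: union of children's cut sets → 4 cut set(s).
Minimal cut sets: {Auxiliary control valve is out, Emergency vent valve malfunctions, HIPPS logic solver faulted, Inboard block valve faulted, Lower PLC is out, PLC 2 stuck, Pressure transmitter is down, Relief valve fails, Standby actuator degraded, Standby shutdown valve malfunctions}; {Auxiliary control valve is out, Emergency vent valve malfunctions, HIPPS logic solver faulted, Inboard block valve faulted, Lower PLC is out, PLC 2 stuck, Pressure transmitter is down, Reserve rupture disc fails, Standby actuator degraded, Standby shutdown valve malfunctions}; {Left block valve 2 failed}; {Outboard vent valve 2 failed}.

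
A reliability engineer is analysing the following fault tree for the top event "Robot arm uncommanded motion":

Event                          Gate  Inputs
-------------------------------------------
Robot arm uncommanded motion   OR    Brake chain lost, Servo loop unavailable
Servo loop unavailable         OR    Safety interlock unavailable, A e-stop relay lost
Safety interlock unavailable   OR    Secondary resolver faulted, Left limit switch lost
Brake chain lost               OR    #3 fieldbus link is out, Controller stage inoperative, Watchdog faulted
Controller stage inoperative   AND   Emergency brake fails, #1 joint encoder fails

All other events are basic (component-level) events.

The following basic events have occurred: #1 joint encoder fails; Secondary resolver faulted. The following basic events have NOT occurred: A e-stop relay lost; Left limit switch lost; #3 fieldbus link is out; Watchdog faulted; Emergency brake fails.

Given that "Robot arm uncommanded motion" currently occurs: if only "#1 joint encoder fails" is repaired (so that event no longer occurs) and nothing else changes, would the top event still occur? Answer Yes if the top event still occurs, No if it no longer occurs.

Counterfactual: set "#1 joint encoder fails" to not occurred.
Controller stage inoperative [AND]: Emergency brake fails=not, #1 joint encoder fails=not → not all inputs occur → does not occur.
Brake chain lost [OR]: #3 fieldbus link is out=not, Controller stage inoperative=not, Watchdog faulted=not → no input occurs → does not occur.
Safety interlock unavailable [OR]: Secondary resolver faulted=occurs, Left limit switch lost=not → at least one input occurs → occurs.
Servo loop unavailable [OR]: Safety interlock unavailable=occurs, A e-stop relay lost=not → at least one input occurs → occurs.
Robot arm uncommanded motion [OR]: Brake chain lost=not, Servo loop unavailable=occurs → at least one input occurs → occurs.

Yes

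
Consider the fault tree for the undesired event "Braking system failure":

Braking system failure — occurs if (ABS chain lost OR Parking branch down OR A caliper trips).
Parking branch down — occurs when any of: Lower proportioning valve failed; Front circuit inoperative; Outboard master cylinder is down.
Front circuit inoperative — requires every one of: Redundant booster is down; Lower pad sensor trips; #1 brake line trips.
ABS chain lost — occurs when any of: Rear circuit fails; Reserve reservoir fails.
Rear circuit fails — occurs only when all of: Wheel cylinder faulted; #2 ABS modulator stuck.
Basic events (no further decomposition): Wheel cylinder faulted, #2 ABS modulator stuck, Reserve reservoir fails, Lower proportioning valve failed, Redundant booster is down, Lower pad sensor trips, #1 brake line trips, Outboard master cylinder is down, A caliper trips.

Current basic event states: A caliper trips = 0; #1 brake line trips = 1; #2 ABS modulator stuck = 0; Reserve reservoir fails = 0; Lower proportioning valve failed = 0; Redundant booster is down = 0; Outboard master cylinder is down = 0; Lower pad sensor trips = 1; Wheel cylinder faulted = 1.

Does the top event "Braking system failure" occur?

No

Rear circuit fails [AND]: Wheel cylinder faulted=occurs, #2 ABS modulator stuck=not → not all inputs occur → does not occur.
ABS chain lost [OR]: Rear circuit fails=not, Reserve reservoir fails=not → no input occurs → does not occur.
Front circuit inoperative [AND]: Redundant booster is down=not, Lower pad sensor trips=occurs, #1 brake line trips=occurs → not all inputs occur → does not occur.
Parking branch down [OR]: Lower proportioning valve failed=not, Front circuit inoperative=not, Outboard master cylinder is down=not → no input occurs → does not occur.
Braking system failure [OR]: ABS chain lost=not, Parking branch down=not, A caliper trips=not → no input occurs → does not occur.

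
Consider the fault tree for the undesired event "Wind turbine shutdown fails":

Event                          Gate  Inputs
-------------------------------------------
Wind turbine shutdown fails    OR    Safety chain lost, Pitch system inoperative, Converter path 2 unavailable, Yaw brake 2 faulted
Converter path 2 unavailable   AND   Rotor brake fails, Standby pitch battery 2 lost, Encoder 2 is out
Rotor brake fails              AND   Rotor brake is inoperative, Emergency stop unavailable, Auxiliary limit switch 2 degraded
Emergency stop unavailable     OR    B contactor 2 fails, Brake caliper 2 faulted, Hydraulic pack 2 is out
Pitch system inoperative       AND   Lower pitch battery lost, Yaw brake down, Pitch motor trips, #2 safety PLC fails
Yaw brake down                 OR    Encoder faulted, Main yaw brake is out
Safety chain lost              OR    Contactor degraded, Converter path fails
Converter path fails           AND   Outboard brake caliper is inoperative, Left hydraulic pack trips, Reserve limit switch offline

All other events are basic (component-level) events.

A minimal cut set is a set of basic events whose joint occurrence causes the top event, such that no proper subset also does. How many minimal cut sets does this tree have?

8

Converter path fails [AND]: one cut set from each child combined → 1 × 1 × 1 = 1 cut set(s).
Safety chain lost [OR]: union of children's cut sets → 2 cut set(s).
Yaw brake down [OR]: union of children's cut sets → 2 cut set(s).
Pitch system inoperative [AND]: one cut set from each child combined → 1 × 2 × 1 × 1 = 2 cut set(s).
Emergency stop unavailable [OR]: union of children's cut sets → 3 cut set(s).
Rotor brake fails [AND]: one cut set from each child combined → 1 × 3 × 1 = 3 cut set(s).
Converter path 2 unavailable [AND]: one cut set from each child combined → 3 × 1 × 1 = 3 cut set(s).
Wind turbine shutdown fails [OR]: union of children's cut sets → 8 cut set(s).
Minimal cut sets: {Contactor degraded}; {Left hydraulic pack trips, Outboard brake caliper is inoperative, Reserve limit switch offline}; {#2 safety PLC fails, Encoder faulted, Lower pitch battery lost, Pitch motor trips}; {#2 safety PLC fails, Lower pitch battery lost, Main yaw brake is out, Pitch motor trips}; {Auxiliary limit switch 2 degraded, B contactor 2 fails, Encoder 2 is out, Rotor brake is inoperative, Standby pitch battery 2 lost}; {Auxiliary limit switch 2 degraded, Brake caliper 2 faulted, Encoder 2 is out, Rotor brake is inoperative, Standby pitch battery 2 lost}; {Auxiliary limit switch 2 degraded, Encoder 2 is out, Hydraulic pack 2 is out, Rotor brake is inoperative, Standby pitch battery 2 lost}; {Yaw brake 2 faulted}.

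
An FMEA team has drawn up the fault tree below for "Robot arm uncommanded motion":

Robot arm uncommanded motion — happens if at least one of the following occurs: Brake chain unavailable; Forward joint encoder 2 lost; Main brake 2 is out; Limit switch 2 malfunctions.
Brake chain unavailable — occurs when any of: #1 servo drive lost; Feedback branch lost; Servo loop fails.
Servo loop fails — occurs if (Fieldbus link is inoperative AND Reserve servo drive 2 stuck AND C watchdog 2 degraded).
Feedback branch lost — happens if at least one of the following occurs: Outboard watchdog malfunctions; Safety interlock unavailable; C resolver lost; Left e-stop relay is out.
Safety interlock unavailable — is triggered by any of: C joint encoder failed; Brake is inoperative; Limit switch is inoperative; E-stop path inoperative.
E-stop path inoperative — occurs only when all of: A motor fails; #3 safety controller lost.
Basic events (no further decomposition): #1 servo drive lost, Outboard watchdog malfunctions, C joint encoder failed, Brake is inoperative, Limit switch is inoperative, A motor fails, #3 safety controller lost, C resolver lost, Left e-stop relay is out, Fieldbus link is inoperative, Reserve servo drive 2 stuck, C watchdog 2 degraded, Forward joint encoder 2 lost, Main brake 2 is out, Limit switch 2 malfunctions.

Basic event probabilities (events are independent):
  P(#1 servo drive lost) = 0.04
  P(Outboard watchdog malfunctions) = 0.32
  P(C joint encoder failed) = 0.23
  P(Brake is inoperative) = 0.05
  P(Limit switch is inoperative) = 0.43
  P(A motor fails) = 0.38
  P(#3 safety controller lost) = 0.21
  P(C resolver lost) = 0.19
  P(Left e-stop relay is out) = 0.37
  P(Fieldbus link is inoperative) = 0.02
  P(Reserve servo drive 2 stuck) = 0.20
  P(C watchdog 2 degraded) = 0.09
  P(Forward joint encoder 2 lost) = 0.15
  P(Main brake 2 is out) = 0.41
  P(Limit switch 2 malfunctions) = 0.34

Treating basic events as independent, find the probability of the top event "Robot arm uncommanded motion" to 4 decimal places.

P(E-stop path inoperative) [AND] = 0.38 × 0.21 = 0.079800
P(Safety interlock unavailable) [OR] = 1 − (1−0.23) × (1−0.05) × (1−0.43) × (1−0.079800) = 0.616318
P(Feedback branch lost) [OR] = 1 − (1−0.32) × (1−0.616318) × (1−0.19) × (1−0.37) = 0.866861
P(Servo loop fails) [AND] = 0.02 × 0.20 × 0.09 = 0.000360
P(Brake chain unavailable) [OR] = 1 − (1−0.04) × (1−0.866861) × (1−0.000360) = 0.872233
P(Robot arm uncommanded motion) [OR] = 1 − (1−0.872233) × (1−0.15) × (1−0.41) × (1−0.34) = 0.957710
Rounded to 4 decimal places: P(Robot arm uncommanded motion) ≈ 0.9577.

0.9577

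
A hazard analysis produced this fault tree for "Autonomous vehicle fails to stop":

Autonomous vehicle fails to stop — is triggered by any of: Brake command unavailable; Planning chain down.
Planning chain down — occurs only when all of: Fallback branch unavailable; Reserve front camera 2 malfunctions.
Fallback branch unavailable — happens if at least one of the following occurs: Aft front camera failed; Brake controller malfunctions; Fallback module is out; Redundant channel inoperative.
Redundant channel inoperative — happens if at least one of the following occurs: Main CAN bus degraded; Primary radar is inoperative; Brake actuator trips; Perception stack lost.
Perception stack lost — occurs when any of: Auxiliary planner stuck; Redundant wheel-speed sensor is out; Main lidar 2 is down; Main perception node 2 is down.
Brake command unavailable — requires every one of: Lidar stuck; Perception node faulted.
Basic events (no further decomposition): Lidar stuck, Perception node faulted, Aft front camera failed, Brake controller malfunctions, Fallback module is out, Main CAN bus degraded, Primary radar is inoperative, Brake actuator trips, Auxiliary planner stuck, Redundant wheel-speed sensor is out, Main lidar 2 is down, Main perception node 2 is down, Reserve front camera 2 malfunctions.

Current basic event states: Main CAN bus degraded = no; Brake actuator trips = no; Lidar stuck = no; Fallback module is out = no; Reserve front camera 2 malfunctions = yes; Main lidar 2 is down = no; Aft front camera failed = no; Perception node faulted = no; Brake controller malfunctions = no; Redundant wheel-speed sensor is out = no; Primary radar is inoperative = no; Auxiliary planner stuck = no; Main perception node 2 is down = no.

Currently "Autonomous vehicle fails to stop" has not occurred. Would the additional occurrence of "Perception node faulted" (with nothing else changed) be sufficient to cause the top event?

Counterfactual: set "Perception node faulted" to occurred.
Brake command unavailable [AND]: Lidar stuck=not, Perception node faulted=occurs → not all inputs occur → does not occur.
Perception stack lost [OR]: Auxiliary planner stuck=not, Redundant wheel-speed sensor is out=not, Main lidar 2 is down=not, Main perception node 2 is down=not → no input occurs → does not occur.
Redundant channel inoperative [OR]: Main CAN bus degraded=not, Primary radar is inoperative=not, Brake actuator trips=not, Perception stack lost=not → no input occurs → does not occur.
Fallback branch unavailable [OR]: Aft front camera failed=not, Brake controller malfunctions=not, Fallback module is out=not, Redundant channel inoperative=not → no input occurs → does not occur.
Planning chain down [AND]: Fallback branch unavailable=not, Reserve front camera 2 malfunctions=occurs → not all inputs occur → does not occur.
Autonomous vehicle fails to stop [OR]: Brake command unavailable=not, Planning chain down=not → no input occurs → does not occur.

No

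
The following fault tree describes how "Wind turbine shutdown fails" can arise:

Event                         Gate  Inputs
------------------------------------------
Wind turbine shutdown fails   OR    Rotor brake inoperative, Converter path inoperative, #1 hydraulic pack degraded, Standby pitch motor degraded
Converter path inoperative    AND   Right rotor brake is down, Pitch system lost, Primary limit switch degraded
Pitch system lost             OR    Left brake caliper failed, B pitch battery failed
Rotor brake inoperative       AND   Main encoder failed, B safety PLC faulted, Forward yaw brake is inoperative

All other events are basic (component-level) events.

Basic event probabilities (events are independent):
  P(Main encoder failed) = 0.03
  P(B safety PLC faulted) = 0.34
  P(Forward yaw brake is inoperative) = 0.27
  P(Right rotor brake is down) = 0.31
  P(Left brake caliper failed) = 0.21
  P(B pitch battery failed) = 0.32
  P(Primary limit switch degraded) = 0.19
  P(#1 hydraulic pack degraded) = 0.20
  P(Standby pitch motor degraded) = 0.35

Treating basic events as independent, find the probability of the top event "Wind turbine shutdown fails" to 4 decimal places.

P(Rotor brake inoperative) [AND] = 0.03 × 0.34 × 0.27 = 0.002754
P(Pitch system lost) [OR] = 1 − (1−0.21) × (1−0.32) = 0.462800
P(Converter path inoperative) [AND] = 0.31 × 0.462800 × 0.19 = 0.027259
P(Wind turbine shutdown fails) [OR] = 1 − (1−0.002754) × (1−0.027259) × (1−0.20) × (1−0.35) = 0.495568
Rounded to 4 decimal places: P(Wind turbine shutdown fails) ≈ 0.4956.

0.4956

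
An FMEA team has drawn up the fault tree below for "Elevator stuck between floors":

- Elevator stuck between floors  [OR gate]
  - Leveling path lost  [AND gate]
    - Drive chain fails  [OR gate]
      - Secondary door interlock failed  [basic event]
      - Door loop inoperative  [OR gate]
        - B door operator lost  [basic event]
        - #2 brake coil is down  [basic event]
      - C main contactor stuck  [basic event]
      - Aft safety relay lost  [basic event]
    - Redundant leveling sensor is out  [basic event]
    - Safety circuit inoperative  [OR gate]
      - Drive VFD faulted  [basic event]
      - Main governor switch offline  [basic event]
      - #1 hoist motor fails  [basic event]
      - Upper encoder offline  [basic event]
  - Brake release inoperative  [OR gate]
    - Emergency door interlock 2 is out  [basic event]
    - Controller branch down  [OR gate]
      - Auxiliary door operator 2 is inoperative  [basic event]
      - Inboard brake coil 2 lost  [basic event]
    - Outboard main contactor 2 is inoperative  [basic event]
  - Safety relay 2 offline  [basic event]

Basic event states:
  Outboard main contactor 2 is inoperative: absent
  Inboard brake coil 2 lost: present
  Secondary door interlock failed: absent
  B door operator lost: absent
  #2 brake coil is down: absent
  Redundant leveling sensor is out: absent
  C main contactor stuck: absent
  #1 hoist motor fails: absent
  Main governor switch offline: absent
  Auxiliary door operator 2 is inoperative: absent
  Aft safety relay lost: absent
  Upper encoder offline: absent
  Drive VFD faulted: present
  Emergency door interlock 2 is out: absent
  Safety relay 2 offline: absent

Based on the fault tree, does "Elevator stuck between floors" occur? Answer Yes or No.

Yes

Door loop inoperative [OR]: B door operator lost=not, #2 brake coil is down=not → no input occurs → does not occur.
Drive chain fails [OR]: Secondary door interlock failed=not, Door loop inoperative=not, C main contactor stuck=not, Aft safety relay lost=not → no input occurs → does not occur.
Safety circuit inoperative [OR]: Drive VFD faulted=occurs, Main governor switch offline=not, #1 hoist motor fails=not, Upper encoder offline=not → at least one input occurs → occurs.
Leveling path lost [AND]: Drive chain fails=not, Redundant leveling sensor is out=not, Safety circuit inoperative=occurs → not all inputs occur → does not occur.
Controller branch down [OR]: Auxiliary door operator 2 is inoperative=not, Inboard brake coil 2 lost=occurs → at least one input occurs → occurs.
Brake release inoperative [OR]: Emergency door interlock 2 is out=not, Controller branch down=occurs, Outboard main contactor 2 is inoperative=not → at least one input occurs → occurs.
Elevator stuck between floors [OR]: Leveling path lost=not, Brake release inoperative=occurs, Safety relay 2 offline=not → at least one input occurs → occurs.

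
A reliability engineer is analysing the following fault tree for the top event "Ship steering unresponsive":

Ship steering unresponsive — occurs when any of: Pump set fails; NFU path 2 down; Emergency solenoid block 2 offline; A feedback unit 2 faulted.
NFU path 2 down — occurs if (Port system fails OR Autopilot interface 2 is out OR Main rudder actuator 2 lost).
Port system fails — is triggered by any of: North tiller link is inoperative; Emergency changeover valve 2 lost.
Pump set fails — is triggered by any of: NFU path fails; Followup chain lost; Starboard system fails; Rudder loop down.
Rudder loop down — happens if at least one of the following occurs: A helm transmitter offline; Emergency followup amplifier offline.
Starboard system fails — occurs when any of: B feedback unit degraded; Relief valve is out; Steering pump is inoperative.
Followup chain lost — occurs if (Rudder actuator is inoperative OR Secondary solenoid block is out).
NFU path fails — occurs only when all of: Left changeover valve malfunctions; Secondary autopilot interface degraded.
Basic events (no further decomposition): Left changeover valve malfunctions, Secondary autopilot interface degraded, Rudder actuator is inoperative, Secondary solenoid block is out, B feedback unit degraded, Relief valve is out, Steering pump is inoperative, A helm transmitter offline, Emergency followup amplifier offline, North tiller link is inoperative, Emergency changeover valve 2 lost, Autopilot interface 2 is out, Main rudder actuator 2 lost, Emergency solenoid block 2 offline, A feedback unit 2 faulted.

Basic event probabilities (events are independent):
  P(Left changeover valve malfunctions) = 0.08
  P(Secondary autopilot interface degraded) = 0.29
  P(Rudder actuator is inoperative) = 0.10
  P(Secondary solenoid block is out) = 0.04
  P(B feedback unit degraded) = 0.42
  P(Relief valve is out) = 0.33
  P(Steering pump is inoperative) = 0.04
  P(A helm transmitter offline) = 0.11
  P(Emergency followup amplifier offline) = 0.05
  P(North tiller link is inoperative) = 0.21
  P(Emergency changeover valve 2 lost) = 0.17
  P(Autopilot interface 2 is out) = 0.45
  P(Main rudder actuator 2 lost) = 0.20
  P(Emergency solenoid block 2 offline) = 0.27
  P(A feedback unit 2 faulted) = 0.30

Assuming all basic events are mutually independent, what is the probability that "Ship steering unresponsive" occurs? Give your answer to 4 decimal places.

0.9608

P(NFU path fails) [AND] = 0.08 × 0.29 = 0.023200
P(Followup chain lost) [OR] = 1 − (1−0.10) × (1−0.04) = 0.136000
P(Starboard system fails) [OR] = 1 − (1−0.42) × (1−0.33) × (1−0.04) = 0.626944
P(Rudder loop down) [OR] = 1 − (1−0.11) × (1−0.05) = 0.154500
P(Pump set fails) [OR] = 1 − (1−0.023200) × (1−0.136000) × (1−0.626944) × (1−0.154500) = 0.733801
P(Port system fails) [OR] = 1 − (1−0.21) × (1−0.17) = 0.344300
P(NFU path 2 down) [OR] = 1 − (1−0.344300) × (1−0.45) × (1−0.20) = 0.711492
P(Ship steering unresponsive) [OR] = 1 − (1−0.733801) × (1−0.711492) × (1−0.27) × (1−0.30) = 0.960755
Rounded to 4 decimal places: P(Ship steering unresponsive) ≈ 0.9608.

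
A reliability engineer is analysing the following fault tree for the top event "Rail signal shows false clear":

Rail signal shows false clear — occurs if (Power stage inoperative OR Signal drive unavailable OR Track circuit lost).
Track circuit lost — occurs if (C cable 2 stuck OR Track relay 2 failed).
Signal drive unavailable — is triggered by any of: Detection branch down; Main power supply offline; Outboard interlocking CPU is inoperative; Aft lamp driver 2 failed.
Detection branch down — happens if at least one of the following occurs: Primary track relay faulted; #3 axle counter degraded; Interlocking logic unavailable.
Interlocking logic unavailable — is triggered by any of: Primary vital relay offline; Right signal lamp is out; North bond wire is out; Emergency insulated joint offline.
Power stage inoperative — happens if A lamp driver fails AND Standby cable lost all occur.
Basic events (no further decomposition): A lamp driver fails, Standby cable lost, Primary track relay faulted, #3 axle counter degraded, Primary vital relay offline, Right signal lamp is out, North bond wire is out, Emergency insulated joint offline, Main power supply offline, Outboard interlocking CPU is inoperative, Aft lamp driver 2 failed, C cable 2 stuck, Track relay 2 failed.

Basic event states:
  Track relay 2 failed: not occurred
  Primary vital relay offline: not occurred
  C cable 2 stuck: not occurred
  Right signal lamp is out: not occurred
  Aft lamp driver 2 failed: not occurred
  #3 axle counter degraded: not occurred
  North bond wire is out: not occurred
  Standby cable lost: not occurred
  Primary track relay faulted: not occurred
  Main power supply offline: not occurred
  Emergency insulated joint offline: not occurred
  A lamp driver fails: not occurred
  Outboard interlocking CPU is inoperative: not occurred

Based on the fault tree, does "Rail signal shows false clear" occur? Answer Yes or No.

No

Power stage inoperative [AND]: A lamp driver fails=not, Standby cable lost=not → not all inputs occur → does not occur.
Interlocking logic unavailable [OR]: Primary vital relay offline=not, Right signal lamp is out=not, North bond wire is out=not, Emergency insulated joint offline=not → no input occurs → does not occur.
Detection branch down [OR]: Primary track relay faulted=not, #3 axle counter degraded=not, Interlocking logic unavailable=not → no input occurs → does not occur.
Signal drive unavailable [OR]: Detection branch down=not, Main power supply offline=not, Outboard interlocking CPU is inoperative=not, Aft lamp driver 2 failed=not → no input occurs → does not occur.
Track circuit lost [OR]: C cable 2 stuck=not, Track relay 2 failed=not → no input occurs → does not occur.
Rail signal shows false clear [OR]: Power stage inoperative=not, Signal drive unavailable=not, Track circuit lost=not → no input occurs → does not occur.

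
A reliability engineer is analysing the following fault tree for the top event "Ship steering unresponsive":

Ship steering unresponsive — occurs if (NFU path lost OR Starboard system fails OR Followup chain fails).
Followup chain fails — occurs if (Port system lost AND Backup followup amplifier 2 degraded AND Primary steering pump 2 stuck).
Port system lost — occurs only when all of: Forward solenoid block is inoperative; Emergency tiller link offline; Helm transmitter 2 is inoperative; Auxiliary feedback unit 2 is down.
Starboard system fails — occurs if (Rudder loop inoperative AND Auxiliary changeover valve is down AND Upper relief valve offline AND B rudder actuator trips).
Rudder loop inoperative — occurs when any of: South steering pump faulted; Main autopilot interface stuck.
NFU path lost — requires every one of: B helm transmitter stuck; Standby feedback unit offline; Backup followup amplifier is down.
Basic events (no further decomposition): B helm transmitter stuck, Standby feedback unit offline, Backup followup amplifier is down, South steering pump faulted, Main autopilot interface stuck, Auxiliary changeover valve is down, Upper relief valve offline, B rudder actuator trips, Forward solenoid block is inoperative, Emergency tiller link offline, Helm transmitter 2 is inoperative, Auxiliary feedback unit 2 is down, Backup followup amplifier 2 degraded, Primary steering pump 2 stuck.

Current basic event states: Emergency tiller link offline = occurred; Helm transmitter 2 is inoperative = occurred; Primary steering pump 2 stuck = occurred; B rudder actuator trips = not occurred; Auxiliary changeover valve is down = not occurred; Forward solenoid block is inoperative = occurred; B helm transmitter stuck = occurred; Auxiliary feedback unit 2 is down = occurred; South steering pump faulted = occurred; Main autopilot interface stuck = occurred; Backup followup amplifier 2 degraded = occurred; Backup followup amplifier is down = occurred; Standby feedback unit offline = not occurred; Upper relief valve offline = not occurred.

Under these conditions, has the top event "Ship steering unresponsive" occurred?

NFU path lost [AND]: B helm transmitter stuck=occurs, Standby feedback unit offline=not, Backup followup amplifier is down=occurs → not all inputs occur → does not occur.
Rudder loop inoperative [OR]: South steering pump faulted=occurs, Main autopilot interface stuck=occurs → at least one input occurs → occurs.
Starboard system fails [AND]: Rudder loop inoperative=occurs, Auxiliary changeover valve is down=not, Upper relief valve offline=not, B rudder actuator trips=not → not all inputs occur → does not occur.
Port system lost [AND]: Forward solenoid block is inoperative=occurs, Emergency tiller link offline=occurs, Helm transmitter 2 is inoperative=occurs, Auxiliary feedback unit 2 is down=occurs → all inputs occur → occurs.
Followup chain fails [AND]: Port system lost=occurs, Backup followup amplifier 2 degraded=occurs, Primary steering pump 2 stuck=occurs → all inputs occur → occurs.
Ship steering unresponsive [OR]: NFU path lost=not, Starboard system fails=not, Followup chain fails=occurs → at least one input occurs → occurs.

Yes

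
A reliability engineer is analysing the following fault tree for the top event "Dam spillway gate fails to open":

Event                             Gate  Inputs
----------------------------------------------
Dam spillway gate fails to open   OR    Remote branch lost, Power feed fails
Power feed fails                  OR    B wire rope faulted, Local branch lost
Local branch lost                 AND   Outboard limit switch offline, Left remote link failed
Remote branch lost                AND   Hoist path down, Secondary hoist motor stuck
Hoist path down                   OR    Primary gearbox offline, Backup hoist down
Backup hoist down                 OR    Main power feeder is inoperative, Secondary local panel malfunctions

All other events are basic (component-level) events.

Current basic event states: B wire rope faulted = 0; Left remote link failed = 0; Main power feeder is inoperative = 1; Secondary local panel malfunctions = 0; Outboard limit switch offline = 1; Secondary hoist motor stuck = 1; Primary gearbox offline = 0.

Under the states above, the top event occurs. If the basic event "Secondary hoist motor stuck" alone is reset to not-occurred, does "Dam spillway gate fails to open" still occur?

No

Counterfactual: set "Secondary hoist motor stuck" to not occurred.
Backup hoist down [OR]: Main power feeder is inoperative=occurs, Secondary local panel malfunctions=not → at least one input occurs → occurs.
Hoist path down [OR]: Primary gearbox offline=not, Backup hoist down=occurs → at least one input occurs → occurs.
Remote branch lost [AND]: Hoist path down=occurs, Secondary hoist motor stuck=not → not all inputs occur → does not occur.
Local branch lost [AND]: Outboard limit switch offline=occurs, Left remote link failed=not → not all inputs occur → does not occur.
Power feed fails [OR]: B wire rope faulted=not, Local branch lost=not → no input occurs → does not occur.
Dam spillway gate fails to open [OR]: Remote branch lost=not, Power feed fails=not → no input occurs → does not occur.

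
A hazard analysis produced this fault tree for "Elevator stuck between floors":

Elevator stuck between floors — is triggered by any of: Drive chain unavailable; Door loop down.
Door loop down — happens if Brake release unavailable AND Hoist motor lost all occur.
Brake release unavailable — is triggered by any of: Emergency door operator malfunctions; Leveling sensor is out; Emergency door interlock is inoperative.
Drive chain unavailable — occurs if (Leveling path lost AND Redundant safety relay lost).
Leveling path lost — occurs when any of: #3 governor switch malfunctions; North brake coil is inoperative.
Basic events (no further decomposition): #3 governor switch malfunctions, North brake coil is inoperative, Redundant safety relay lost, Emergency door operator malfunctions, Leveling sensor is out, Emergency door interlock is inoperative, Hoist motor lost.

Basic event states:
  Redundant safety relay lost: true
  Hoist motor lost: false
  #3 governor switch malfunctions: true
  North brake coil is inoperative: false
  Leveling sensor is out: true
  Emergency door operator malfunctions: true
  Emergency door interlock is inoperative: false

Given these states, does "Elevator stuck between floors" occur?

Yes

Leveling path lost [OR]: #3 governor switch malfunctions=occurs, North brake coil is inoperative=not → at least one input occurs → occurs.
Drive chain unavailable [AND]: Leveling path lost=occurs, Redundant safety relay lost=occurs → all inputs occur → occurs.
Brake release unavailable [OR]: Emergency door operator malfunctions=occurs, Leveling sensor is out=occurs, Emergency door interlock is inoperative=not → at least one input occurs → occurs.
Door loop down [AND]: Brake release unavailable=occurs, Hoist motor lost=not → not all inputs occur → does not occur.
Elevator stuck between floors [OR]: Drive chain unavailable=occurs, Door loop down=not → at least one input occurs → occurs.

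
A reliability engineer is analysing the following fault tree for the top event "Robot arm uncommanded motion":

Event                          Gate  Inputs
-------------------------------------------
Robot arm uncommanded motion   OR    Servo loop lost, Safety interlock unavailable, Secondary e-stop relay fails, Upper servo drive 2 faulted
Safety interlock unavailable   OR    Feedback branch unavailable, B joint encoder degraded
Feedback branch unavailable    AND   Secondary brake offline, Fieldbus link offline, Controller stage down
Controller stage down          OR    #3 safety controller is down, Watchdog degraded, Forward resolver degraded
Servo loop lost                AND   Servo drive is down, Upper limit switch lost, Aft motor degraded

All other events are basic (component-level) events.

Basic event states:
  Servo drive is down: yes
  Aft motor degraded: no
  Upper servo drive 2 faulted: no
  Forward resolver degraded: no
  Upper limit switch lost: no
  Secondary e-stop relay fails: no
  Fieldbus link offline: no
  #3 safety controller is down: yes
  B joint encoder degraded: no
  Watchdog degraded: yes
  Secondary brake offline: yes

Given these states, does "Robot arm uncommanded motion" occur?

No

Servo loop lost [AND]: Servo drive is down=occurs, Upper limit switch lost=not, Aft motor degraded=not → not all inputs occur → does not occur.
Controller stage down [OR]: #3 safety controller is down=occurs, Watchdog degraded=occurs, Forward resolver degraded=not → at least one input occurs → occurs.
Feedback branch unavailable [AND]: Secondary brake offline=occurs, Fieldbus link offline=not, Controller stage down=occurs → not all inputs occur → does not occur.
Safety interlock unavailable [OR]: Feedback branch unavailable=not, B joint encoder degraded=not → no input occurs → does not occur.
Robot arm uncommanded motion [OR]: Servo loop lost=not, Safety interlock unavailable=not, Secondary e-stop relay fails=not, Upper servo drive 2 faulted=not → no input occurs → does not occur.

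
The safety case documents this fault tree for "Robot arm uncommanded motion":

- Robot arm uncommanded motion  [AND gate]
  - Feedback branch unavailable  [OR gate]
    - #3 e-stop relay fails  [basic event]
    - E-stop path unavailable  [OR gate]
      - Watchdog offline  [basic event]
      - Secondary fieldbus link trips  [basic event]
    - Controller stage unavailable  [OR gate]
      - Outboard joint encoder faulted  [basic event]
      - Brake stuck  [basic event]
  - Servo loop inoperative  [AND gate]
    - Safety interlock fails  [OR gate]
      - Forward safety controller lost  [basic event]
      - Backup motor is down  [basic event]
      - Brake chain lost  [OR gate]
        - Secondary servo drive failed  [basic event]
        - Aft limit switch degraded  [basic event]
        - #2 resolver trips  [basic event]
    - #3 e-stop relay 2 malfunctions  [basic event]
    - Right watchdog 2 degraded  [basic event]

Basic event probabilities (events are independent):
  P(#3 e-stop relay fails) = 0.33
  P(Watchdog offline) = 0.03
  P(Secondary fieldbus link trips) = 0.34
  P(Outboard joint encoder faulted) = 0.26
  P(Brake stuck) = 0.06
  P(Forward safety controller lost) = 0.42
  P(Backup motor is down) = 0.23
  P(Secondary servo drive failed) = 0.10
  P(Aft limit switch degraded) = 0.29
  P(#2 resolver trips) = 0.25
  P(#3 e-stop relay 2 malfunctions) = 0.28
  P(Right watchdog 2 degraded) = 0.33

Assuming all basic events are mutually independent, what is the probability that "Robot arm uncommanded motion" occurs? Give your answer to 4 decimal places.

P(E-stop path unavailable) [OR] = 1 − (1−0.03) × (1−0.34) = 0.359800
P(Controller stage unavailable) [OR] = 1 − (1−0.26) × (1−0.06) = 0.304400
P(Feedback branch unavailable) [OR] = 1 − (1−0.33) × (1−0.359800) × (1−0.304400) = 0.701634
P(Brake chain lost) [OR] = 1 − (1−0.10) × (1−0.29) × (1−0.25) = 0.520750
P(Safety interlock fails) [OR] = 1 − (1−0.42) × (1−0.23) × (1−0.520750) = 0.785967
P(Servo loop inoperative) [AND] = 0.785967 × 0.28 × 0.33 = 0.072623
P(Robot arm uncommanded motion) [AND] = 0.701634 × 0.072623 = 0.050955
Rounded to 4 decimal places: P(Robot arm uncommanded motion) ≈ 0.0510.

0.0510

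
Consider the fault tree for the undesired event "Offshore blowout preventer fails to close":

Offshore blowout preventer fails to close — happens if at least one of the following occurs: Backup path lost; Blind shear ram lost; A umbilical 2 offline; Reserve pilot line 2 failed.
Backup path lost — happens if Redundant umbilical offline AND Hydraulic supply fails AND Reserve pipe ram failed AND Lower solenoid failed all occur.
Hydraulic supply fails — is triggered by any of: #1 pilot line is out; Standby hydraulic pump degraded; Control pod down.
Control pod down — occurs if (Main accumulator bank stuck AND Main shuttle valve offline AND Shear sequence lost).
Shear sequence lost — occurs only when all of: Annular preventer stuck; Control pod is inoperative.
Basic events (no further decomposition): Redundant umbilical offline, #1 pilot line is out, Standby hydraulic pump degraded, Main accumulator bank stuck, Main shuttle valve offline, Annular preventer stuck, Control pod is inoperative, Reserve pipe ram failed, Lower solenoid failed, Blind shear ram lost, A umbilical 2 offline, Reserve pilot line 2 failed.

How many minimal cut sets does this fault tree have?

6

Shear sequence lost [AND]: one cut set from each child combined → 1 × 1 = 1 cut set(s).
Control pod down [AND]: one cut set from each child combined → 1 × 1 × 1 = 1 cut set(s).
Hydraulic supply fails [OR]: union of children's cut sets → 3 cut set(s).
Backup path lost [AND]: one cut set from each child combined → 1 × 3 × 1 × 1 = 3 cut set(s).
Offshore blowout preventer fails to close [OR]: union of children's cut sets → 6 cut set(s).
Minimal cut sets: {#1 pilot line is out, Lower solenoid failed, Redundant umbilical offline, Reserve pipe ram failed}; {Lower solenoid failed, Redundant umbilical offline, Reserve pipe ram failed, Standby hydraulic pump degraded}; {Annular preventer stuck, Control pod is inoperative, Lower solenoid failed, Main accumulator bank stuck, Main shuttle valve offline, Redundant umbilical offline, Reserve pipe ram failed}; {Blind shear ram lost}; {A umbilical 2 offline}; {Reserve pilot line 2 failed}.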